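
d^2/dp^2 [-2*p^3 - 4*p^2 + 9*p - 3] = -12*p - 8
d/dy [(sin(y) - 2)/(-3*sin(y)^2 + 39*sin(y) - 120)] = (sin(y)^2 - 4*sin(y) - 14)*cos(y)/(3*(sin(y)^2 - 13*sin(y) + 40)^2)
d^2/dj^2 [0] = 0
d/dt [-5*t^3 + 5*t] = 5 - 15*t^2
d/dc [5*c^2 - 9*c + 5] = 10*c - 9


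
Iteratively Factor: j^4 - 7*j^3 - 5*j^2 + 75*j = (j - 5)*(j^3 - 2*j^2 - 15*j) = (j - 5)*(j + 3)*(j^2 - 5*j) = j*(j - 5)*(j + 3)*(j - 5)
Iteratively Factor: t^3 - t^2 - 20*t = (t)*(t^2 - t - 20) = t*(t - 5)*(t + 4)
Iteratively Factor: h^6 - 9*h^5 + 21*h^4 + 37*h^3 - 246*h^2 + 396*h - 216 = (h - 2)*(h^5 - 7*h^4 + 7*h^3 + 51*h^2 - 144*h + 108) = (h - 2)^2*(h^4 - 5*h^3 - 3*h^2 + 45*h - 54) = (h - 2)^3*(h^3 - 3*h^2 - 9*h + 27) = (h - 2)^3*(h + 3)*(h^2 - 6*h + 9) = (h - 3)*(h - 2)^3*(h + 3)*(h - 3)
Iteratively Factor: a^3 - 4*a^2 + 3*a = (a - 3)*(a^2 - a) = (a - 3)*(a - 1)*(a)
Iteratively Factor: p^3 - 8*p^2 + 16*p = (p)*(p^2 - 8*p + 16) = p*(p - 4)*(p - 4)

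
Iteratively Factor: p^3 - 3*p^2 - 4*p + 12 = (p - 2)*(p^2 - p - 6) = (p - 2)*(p + 2)*(p - 3)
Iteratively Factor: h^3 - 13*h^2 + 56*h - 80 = (h - 5)*(h^2 - 8*h + 16) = (h - 5)*(h - 4)*(h - 4)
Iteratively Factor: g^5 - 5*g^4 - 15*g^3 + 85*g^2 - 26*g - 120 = (g - 3)*(g^4 - 2*g^3 - 21*g^2 + 22*g + 40) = (g - 3)*(g + 1)*(g^3 - 3*g^2 - 18*g + 40) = (g - 3)*(g - 2)*(g + 1)*(g^2 - g - 20) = (g - 5)*(g - 3)*(g - 2)*(g + 1)*(g + 4)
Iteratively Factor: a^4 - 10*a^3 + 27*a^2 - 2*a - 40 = (a - 4)*(a^3 - 6*a^2 + 3*a + 10) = (a - 5)*(a - 4)*(a^2 - a - 2) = (a - 5)*(a - 4)*(a + 1)*(a - 2)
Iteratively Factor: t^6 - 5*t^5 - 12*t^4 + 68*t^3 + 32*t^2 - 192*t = (t - 4)*(t^5 - t^4 - 16*t^3 + 4*t^2 + 48*t) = (t - 4)*(t + 2)*(t^4 - 3*t^3 - 10*t^2 + 24*t) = t*(t - 4)*(t + 2)*(t^3 - 3*t^2 - 10*t + 24) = t*(t - 4)^2*(t + 2)*(t^2 + t - 6) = t*(t - 4)^2*(t - 2)*(t + 2)*(t + 3)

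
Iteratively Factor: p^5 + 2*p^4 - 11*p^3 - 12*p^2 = (p + 1)*(p^4 + p^3 - 12*p^2) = (p + 1)*(p + 4)*(p^3 - 3*p^2) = p*(p + 1)*(p + 4)*(p^2 - 3*p) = p*(p - 3)*(p + 1)*(p + 4)*(p)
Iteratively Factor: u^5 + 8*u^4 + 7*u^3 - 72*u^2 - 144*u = (u + 4)*(u^4 + 4*u^3 - 9*u^2 - 36*u) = (u + 4)^2*(u^3 - 9*u) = u*(u + 4)^2*(u^2 - 9) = u*(u - 3)*(u + 4)^2*(u + 3)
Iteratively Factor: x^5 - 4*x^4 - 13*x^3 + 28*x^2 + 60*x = (x + 2)*(x^4 - 6*x^3 - x^2 + 30*x) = (x - 5)*(x + 2)*(x^3 - x^2 - 6*x) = x*(x - 5)*(x + 2)*(x^2 - x - 6) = x*(x - 5)*(x + 2)^2*(x - 3)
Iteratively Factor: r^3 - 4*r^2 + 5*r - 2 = (r - 1)*(r^2 - 3*r + 2) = (r - 2)*(r - 1)*(r - 1)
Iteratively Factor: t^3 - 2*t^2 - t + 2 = (t - 1)*(t^2 - t - 2) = (t - 2)*(t - 1)*(t + 1)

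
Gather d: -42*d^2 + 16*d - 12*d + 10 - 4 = -42*d^2 + 4*d + 6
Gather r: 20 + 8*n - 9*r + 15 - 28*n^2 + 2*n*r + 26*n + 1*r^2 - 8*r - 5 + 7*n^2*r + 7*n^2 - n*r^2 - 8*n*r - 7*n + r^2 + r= -21*n^2 + 27*n + r^2*(2 - n) + r*(7*n^2 - 6*n - 16) + 30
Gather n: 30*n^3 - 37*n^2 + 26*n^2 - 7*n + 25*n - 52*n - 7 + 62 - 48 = 30*n^3 - 11*n^2 - 34*n + 7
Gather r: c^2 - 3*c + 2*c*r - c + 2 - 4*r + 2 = c^2 - 4*c + r*(2*c - 4) + 4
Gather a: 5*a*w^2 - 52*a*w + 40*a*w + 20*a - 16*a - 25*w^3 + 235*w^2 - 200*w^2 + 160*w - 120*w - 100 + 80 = a*(5*w^2 - 12*w + 4) - 25*w^3 + 35*w^2 + 40*w - 20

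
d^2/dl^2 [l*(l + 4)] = 2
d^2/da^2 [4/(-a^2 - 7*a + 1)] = 8*(a^2 + 7*a - (2*a + 7)^2 - 1)/(a^2 + 7*a - 1)^3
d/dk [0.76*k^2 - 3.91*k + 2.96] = 1.52*k - 3.91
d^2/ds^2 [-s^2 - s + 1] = -2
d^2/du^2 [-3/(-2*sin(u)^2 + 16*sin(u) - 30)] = 3*(-2*sin(u)^4 + 12*sin(u)^3 + sin(u)^2 - 84*sin(u) + 49)/(sin(u)^2 - 8*sin(u) + 15)^3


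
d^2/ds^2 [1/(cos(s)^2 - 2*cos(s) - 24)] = (8*sin(s)^4 - 204*sin(s)^2 - 81*cos(s) - 3*cos(3*s) + 84)/(2*(sin(s)^2 + 2*cos(s) + 23)^3)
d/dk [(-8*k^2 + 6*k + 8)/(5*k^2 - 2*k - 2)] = 2*(-7*k^2 - 24*k + 2)/(25*k^4 - 20*k^3 - 16*k^2 + 8*k + 4)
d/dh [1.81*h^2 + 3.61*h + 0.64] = 3.62*h + 3.61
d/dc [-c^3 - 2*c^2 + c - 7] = -3*c^2 - 4*c + 1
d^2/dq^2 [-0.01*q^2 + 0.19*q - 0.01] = -0.0200000000000000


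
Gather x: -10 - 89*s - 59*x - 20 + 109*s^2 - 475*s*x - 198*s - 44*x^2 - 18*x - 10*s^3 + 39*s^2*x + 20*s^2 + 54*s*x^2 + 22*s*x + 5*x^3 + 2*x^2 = -10*s^3 + 129*s^2 - 287*s + 5*x^3 + x^2*(54*s - 42) + x*(39*s^2 - 453*s - 77) - 30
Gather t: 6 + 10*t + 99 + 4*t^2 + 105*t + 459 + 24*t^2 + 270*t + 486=28*t^2 + 385*t + 1050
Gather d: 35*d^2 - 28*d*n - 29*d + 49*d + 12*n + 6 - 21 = 35*d^2 + d*(20 - 28*n) + 12*n - 15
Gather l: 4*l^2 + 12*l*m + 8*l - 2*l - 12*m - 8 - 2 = 4*l^2 + l*(12*m + 6) - 12*m - 10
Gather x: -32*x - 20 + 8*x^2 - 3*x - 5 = 8*x^2 - 35*x - 25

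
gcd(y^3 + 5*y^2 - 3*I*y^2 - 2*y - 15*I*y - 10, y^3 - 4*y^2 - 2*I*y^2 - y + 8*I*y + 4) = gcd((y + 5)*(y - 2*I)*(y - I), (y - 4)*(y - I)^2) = y - I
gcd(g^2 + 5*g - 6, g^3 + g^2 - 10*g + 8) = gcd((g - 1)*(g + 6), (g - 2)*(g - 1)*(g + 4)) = g - 1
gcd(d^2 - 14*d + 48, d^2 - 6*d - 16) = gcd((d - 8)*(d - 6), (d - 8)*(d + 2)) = d - 8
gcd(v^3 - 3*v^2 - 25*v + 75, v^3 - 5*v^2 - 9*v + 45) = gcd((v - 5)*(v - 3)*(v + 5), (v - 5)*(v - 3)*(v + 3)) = v^2 - 8*v + 15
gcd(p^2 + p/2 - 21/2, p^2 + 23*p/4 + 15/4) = 1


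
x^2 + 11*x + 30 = (x + 5)*(x + 6)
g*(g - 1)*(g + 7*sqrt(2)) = g^3 - g^2 + 7*sqrt(2)*g^2 - 7*sqrt(2)*g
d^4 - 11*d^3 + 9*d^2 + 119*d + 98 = (d - 7)^2*(d + 1)*(d + 2)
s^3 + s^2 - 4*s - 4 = (s - 2)*(s + 1)*(s + 2)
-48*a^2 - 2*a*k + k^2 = (-8*a + k)*(6*a + k)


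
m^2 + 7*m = m*(m + 7)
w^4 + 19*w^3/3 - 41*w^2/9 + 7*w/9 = w*(w - 1/3)^2*(w + 7)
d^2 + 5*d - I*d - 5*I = (d + 5)*(d - I)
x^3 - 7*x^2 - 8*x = x*(x - 8)*(x + 1)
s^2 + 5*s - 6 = (s - 1)*(s + 6)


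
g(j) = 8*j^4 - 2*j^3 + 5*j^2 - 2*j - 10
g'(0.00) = -2.00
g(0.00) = -10.00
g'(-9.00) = -23906.00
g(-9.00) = 54359.00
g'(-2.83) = -803.64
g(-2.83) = 594.17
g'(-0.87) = -36.31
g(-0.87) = 1.42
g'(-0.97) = -46.55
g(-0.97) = 5.55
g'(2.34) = 398.56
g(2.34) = 226.93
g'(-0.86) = -35.39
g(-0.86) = 1.07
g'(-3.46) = -1433.93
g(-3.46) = 1286.18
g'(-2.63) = -651.93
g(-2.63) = 448.98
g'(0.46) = 4.45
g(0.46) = -9.70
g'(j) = 32*j^3 - 6*j^2 + 10*j - 2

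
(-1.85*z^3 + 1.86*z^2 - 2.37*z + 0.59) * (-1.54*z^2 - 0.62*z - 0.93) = 2.849*z^5 - 1.7174*z^4 + 4.2171*z^3 - 1.169*z^2 + 1.8383*z - 0.5487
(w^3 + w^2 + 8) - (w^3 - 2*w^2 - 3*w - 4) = 3*w^2 + 3*w + 12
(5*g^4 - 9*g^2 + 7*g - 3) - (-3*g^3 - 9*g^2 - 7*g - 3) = 5*g^4 + 3*g^3 + 14*g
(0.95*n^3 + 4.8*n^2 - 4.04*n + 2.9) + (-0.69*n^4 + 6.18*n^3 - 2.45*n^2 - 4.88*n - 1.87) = -0.69*n^4 + 7.13*n^3 + 2.35*n^2 - 8.92*n + 1.03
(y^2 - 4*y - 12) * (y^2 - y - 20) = y^4 - 5*y^3 - 28*y^2 + 92*y + 240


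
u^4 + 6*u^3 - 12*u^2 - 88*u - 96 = (u - 4)*(u + 2)^2*(u + 6)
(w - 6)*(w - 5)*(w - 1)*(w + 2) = w^4 - 10*w^3 + 17*w^2 + 52*w - 60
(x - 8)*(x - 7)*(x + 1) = x^3 - 14*x^2 + 41*x + 56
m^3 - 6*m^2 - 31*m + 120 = (m - 8)*(m - 3)*(m + 5)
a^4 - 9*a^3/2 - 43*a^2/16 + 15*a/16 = a*(a - 5)*(a - 1/4)*(a + 3/4)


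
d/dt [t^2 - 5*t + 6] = 2*t - 5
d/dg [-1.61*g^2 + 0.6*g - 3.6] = 0.6 - 3.22*g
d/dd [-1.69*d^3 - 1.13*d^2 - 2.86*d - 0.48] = -5.07*d^2 - 2.26*d - 2.86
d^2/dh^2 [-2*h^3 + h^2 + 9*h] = 2 - 12*h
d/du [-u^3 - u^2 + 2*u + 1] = -3*u^2 - 2*u + 2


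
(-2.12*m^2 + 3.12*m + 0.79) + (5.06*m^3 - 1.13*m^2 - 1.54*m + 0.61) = 5.06*m^3 - 3.25*m^2 + 1.58*m + 1.4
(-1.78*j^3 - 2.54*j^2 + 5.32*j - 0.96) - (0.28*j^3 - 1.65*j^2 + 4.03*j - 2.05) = -2.06*j^3 - 0.89*j^2 + 1.29*j + 1.09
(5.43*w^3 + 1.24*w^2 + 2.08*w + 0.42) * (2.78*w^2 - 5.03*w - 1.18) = 15.0954*w^5 - 23.8657*w^4 - 6.8622*w^3 - 10.758*w^2 - 4.567*w - 0.4956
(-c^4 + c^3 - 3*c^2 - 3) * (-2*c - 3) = 2*c^5 + c^4 + 3*c^3 + 9*c^2 + 6*c + 9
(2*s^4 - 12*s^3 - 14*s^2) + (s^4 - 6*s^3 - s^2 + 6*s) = 3*s^4 - 18*s^3 - 15*s^2 + 6*s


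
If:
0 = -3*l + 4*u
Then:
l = 4*u/3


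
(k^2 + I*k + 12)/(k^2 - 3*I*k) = (k + 4*I)/k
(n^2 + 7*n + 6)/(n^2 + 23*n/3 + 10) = 3*(n + 1)/(3*n + 5)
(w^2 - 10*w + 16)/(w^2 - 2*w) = (w - 8)/w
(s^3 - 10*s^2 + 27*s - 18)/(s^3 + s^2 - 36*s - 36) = (s^2 - 4*s + 3)/(s^2 + 7*s + 6)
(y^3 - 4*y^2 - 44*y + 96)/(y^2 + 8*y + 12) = (y^2 - 10*y + 16)/(y + 2)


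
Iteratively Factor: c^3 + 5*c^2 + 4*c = (c)*(c^2 + 5*c + 4) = c*(c + 4)*(c + 1)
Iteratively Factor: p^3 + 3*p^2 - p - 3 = (p + 1)*(p^2 + 2*p - 3) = (p + 1)*(p + 3)*(p - 1)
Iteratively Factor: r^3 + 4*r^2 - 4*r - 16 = (r + 2)*(r^2 + 2*r - 8) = (r + 2)*(r + 4)*(r - 2)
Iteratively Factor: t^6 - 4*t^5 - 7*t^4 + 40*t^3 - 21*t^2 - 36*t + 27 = (t + 3)*(t^5 - 7*t^4 + 14*t^3 - 2*t^2 - 15*t + 9) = (t - 1)*(t + 3)*(t^4 - 6*t^3 + 8*t^2 + 6*t - 9) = (t - 3)*(t - 1)*(t + 3)*(t^3 - 3*t^2 - t + 3) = (t - 3)^2*(t - 1)*(t + 3)*(t^2 - 1) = (t - 3)^2*(t - 1)*(t + 1)*(t + 3)*(t - 1)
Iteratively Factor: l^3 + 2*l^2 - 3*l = (l)*(l^2 + 2*l - 3) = l*(l + 3)*(l - 1)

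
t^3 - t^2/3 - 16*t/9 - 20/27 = (t - 5/3)*(t + 2/3)^2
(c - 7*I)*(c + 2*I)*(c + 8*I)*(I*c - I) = I*c^4 - 3*c^3 - I*c^3 + 3*c^2 + 54*I*c^2 - 112*c - 54*I*c + 112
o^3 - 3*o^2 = o^2*(o - 3)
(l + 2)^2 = l^2 + 4*l + 4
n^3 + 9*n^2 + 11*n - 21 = (n - 1)*(n + 3)*(n + 7)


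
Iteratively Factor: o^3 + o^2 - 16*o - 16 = (o + 4)*(o^2 - 3*o - 4) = (o - 4)*(o + 4)*(o + 1)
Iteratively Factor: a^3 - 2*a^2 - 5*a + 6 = (a - 3)*(a^2 + a - 2) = (a - 3)*(a + 2)*(a - 1)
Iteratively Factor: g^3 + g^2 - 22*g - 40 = (g + 4)*(g^2 - 3*g - 10) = (g - 5)*(g + 4)*(g + 2)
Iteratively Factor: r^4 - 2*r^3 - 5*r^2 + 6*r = (r + 2)*(r^3 - 4*r^2 + 3*r) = (r - 3)*(r + 2)*(r^2 - r) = (r - 3)*(r - 1)*(r + 2)*(r)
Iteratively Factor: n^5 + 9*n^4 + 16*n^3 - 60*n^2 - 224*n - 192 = (n + 2)*(n^4 + 7*n^3 + 2*n^2 - 64*n - 96) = (n + 2)*(n + 4)*(n^3 + 3*n^2 - 10*n - 24) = (n + 2)^2*(n + 4)*(n^2 + n - 12) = (n - 3)*(n + 2)^2*(n + 4)*(n + 4)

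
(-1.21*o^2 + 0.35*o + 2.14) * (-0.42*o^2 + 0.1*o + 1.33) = 0.5082*o^4 - 0.268*o^3 - 2.4731*o^2 + 0.6795*o + 2.8462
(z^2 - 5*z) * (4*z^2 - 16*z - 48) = 4*z^4 - 36*z^3 + 32*z^2 + 240*z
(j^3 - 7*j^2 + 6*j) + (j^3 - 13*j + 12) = 2*j^3 - 7*j^2 - 7*j + 12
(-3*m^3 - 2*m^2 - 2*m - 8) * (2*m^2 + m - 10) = -6*m^5 - 7*m^4 + 24*m^3 + 2*m^2 + 12*m + 80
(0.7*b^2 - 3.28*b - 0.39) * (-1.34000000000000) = -0.938*b^2 + 4.3952*b + 0.5226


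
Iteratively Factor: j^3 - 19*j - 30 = (j - 5)*(j^2 + 5*j + 6) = (j - 5)*(j + 3)*(j + 2)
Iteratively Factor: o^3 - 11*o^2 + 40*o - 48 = (o - 3)*(o^2 - 8*o + 16) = (o - 4)*(o - 3)*(o - 4)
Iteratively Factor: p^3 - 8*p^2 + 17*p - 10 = (p - 5)*(p^2 - 3*p + 2) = (p - 5)*(p - 1)*(p - 2)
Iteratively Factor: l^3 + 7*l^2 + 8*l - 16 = (l + 4)*(l^2 + 3*l - 4) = (l - 1)*(l + 4)*(l + 4)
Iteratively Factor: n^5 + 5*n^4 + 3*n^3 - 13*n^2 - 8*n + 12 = (n + 2)*(n^4 + 3*n^3 - 3*n^2 - 7*n + 6) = (n - 1)*(n + 2)*(n^3 + 4*n^2 + n - 6) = (n - 1)*(n + 2)^2*(n^2 + 2*n - 3) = (n - 1)*(n + 2)^2*(n + 3)*(n - 1)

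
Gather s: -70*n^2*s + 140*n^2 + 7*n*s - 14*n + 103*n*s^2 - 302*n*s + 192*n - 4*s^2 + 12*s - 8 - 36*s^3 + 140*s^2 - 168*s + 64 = 140*n^2 + 178*n - 36*s^3 + s^2*(103*n + 136) + s*(-70*n^2 - 295*n - 156) + 56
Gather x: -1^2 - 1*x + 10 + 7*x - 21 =6*x - 12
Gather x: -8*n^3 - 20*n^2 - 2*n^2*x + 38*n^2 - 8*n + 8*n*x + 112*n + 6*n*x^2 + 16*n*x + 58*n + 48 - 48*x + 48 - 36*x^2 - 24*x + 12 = -8*n^3 + 18*n^2 + 162*n + x^2*(6*n - 36) + x*(-2*n^2 + 24*n - 72) + 108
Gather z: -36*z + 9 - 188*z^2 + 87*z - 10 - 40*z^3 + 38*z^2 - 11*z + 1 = -40*z^3 - 150*z^2 + 40*z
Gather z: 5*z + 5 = 5*z + 5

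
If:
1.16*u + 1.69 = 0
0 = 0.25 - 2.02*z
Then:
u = -1.46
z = 0.12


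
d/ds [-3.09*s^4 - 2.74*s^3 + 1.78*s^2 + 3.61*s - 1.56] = -12.36*s^3 - 8.22*s^2 + 3.56*s + 3.61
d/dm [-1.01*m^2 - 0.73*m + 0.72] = -2.02*m - 0.73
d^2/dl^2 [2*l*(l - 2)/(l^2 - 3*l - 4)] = 4*(l^3 + 12*l^2 - 24*l + 40)/(l^6 - 9*l^5 + 15*l^4 + 45*l^3 - 60*l^2 - 144*l - 64)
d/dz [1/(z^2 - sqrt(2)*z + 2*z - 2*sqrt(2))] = (-2*z - 2 + sqrt(2))/(z^2 - sqrt(2)*z + 2*z - 2*sqrt(2))^2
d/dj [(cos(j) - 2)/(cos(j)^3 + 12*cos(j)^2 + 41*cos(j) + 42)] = (-93*cos(j)/2 + 3*cos(2*j) + cos(3*j)/2 - 121)*sin(j)/(cos(j)^3 + 12*cos(j)^2 + 41*cos(j) + 42)^2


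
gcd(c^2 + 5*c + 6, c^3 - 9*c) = c + 3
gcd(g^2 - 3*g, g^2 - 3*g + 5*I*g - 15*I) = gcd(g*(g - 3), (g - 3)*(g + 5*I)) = g - 3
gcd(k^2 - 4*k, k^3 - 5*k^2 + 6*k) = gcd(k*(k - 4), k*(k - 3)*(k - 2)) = k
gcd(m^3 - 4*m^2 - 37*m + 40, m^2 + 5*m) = m + 5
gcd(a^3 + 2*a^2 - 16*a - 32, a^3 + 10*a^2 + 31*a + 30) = a + 2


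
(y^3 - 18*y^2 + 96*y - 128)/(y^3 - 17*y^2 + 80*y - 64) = (y - 2)/(y - 1)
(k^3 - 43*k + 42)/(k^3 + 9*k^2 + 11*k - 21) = (k - 6)/(k + 3)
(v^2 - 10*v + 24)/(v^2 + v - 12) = (v^2 - 10*v + 24)/(v^2 + v - 12)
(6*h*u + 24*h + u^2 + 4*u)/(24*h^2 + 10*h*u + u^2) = (u + 4)/(4*h + u)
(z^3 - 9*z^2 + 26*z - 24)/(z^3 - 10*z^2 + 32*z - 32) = (z - 3)/(z - 4)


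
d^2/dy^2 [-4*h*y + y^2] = 2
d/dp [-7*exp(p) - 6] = -7*exp(p)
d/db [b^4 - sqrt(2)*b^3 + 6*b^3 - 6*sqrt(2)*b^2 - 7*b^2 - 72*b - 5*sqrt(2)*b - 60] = 4*b^3 - 3*sqrt(2)*b^2 + 18*b^2 - 12*sqrt(2)*b - 14*b - 72 - 5*sqrt(2)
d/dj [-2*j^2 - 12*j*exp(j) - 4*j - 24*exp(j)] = -12*j*exp(j) - 4*j - 36*exp(j) - 4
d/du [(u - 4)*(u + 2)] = 2*u - 2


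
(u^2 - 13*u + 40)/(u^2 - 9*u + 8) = (u - 5)/(u - 1)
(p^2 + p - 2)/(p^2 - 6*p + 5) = (p + 2)/(p - 5)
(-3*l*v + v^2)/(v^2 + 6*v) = (-3*l + v)/(v + 6)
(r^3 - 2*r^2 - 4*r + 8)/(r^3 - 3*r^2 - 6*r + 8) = (r^2 - 4*r + 4)/(r^2 - 5*r + 4)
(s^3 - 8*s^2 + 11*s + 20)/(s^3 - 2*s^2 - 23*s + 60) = (s^2 - 4*s - 5)/(s^2 + 2*s - 15)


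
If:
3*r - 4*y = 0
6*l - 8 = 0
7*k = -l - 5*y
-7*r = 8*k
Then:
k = -28/57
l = 4/3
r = 32/57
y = 8/19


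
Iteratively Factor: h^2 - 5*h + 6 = (h - 2)*(h - 3)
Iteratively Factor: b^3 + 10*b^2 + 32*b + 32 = (b + 4)*(b^2 + 6*b + 8) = (b + 4)^2*(b + 2)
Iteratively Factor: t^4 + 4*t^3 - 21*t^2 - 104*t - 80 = (t + 4)*(t^3 - 21*t - 20) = (t - 5)*(t + 4)*(t^2 + 5*t + 4) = (t - 5)*(t + 1)*(t + 4)*(t + 4)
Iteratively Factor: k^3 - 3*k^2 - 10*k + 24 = (k - 4)*(k^2 + k - 6) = (k - 4)*(k + 3)*(k - 2)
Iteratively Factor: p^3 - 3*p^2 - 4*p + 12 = (p - 2)*(p^2 - p - 6) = (p - 2)*(p + 2)*(p - 3)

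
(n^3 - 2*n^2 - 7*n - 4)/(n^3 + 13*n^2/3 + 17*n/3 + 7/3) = 3*(n - 4)/(3*n + 7)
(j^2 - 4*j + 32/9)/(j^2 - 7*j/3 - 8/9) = (3*j - 4)/(3*j + 1)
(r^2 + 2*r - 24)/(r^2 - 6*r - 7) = (-r^2 - 2*r + 24)/(-r^2 + 6*r + 7)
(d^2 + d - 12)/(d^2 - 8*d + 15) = (d + 4)/(d - 5)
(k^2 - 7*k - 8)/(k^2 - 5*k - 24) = (k + 1)/(k + 3)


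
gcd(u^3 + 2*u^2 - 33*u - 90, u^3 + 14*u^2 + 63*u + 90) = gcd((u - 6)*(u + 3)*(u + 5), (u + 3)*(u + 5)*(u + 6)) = u^2 + 8*u + 15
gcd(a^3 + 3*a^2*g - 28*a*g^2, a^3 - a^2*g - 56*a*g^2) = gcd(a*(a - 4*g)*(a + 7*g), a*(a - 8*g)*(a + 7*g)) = a^2 + 7*a*g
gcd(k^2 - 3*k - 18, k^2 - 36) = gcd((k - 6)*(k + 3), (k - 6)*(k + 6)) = k - 6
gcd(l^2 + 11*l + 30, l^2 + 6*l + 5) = l + 5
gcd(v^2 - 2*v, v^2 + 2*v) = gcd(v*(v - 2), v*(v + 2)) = v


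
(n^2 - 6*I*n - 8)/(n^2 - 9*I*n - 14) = (n - 4*I)/(n - 7*I)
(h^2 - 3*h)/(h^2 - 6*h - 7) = h*(3 - h)/(-h^2 + 6*h + 7)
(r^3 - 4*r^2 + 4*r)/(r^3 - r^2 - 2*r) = (r - 2)/(r + 1)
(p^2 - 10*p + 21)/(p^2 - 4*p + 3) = (p - 7)/(p - 1)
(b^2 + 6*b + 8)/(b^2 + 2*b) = (b + 4)/b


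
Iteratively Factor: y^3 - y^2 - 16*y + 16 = (y - 4)*(y^2 + 3*y - 4) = (y - 4)*(y - 1)*(y + 4)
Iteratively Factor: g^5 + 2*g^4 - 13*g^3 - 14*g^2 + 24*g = (g - 3)*(g^4 + 5*g^3 + 2*g^2 - 8*g) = (g - 3)*(g + 2)*(g^3 + 3*g^2 - 4*g) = g*(g - 3)*(g + 2)*(g^2 + 3*g - 4) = g*(g - 3)*(g + 2)*(g + 4)*(g - 1)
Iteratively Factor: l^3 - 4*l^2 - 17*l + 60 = (l - 5)*(l^2 + l - 12) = (l - 5)*(l + 4)*(l - 3)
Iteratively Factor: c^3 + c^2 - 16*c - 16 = (c - 4)*(c^2 + 5*c + 4) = (c - 4)*(c + 4)*(c + 1)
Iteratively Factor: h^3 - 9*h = (h)*(h^2 - 9) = h*(h - 3)*(h + 3)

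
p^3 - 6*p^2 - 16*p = p*(p - 8)*(p + 2)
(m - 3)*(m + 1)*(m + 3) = m^3 + m^2 - 9*m - 9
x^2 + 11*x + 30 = (x + 5)*(x + 6)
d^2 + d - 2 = (d - 1)*(d + 2)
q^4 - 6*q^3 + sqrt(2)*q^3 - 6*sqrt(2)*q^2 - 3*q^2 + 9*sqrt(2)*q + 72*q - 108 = (q - 3)^2*(q - 2*sqrt(2))*(q + 3*sqrt(2))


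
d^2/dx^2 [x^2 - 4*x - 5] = 2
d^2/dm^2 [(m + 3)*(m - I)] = 2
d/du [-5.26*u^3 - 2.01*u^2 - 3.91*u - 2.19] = -15.78*u^2 - 4.02*u - 3.91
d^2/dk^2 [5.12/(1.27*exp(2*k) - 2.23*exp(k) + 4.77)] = ((11.4176 - 26.0096*exp(k))*(1.27*exp(2*k) - 2.23*exp(k) + 4.77) + 5.12*(2.54*exp(k) - 2.23)*(5.08*exp(k) - 4.46)*exp(k))*exp(k)/(1.27*exp(2*k) - 2.23*exp(k) + 4.77)^3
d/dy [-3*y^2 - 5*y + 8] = -6*y - 5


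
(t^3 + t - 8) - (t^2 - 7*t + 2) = t^3 - t^2 + 8*t - 10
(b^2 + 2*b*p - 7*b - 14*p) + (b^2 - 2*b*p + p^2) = 2*b^2 - 7*b + p^2 - 14*p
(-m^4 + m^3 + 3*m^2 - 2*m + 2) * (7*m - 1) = -7*m^5 + 8*m^4 + 20*m^3 - 17*m^2 + 16*m - 2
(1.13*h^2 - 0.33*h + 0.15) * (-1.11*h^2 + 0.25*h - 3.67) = -1.2543*h^4 + 0.6488*h^3 - 4.3961*h^2 + 1.2486*h - 0.5505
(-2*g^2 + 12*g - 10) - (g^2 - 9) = -3*g^2 + 12*g - 1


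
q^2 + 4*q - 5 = (q - 1)*(q + 5)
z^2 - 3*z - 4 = (z - 4)*(z + 1)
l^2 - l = l*(l - 1)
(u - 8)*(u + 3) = u^2 - 5*u - 24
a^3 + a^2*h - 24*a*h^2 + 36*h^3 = (a - 3*h)*(a - 2*h)*(a + 6*h)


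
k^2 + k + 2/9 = (k + 1/3)*(k + 2/3)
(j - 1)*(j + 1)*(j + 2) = j^3 + 2*j^2 - j - 2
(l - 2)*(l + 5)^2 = l^3 + 8*l^2 + 5*l - 50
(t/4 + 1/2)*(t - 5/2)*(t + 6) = t^3/4 + 11*t^2/8 - 2*t - 15/2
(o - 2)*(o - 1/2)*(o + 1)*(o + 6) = o^4 + 9*o^3/2 - 21*o^2/2 - 8*o + 6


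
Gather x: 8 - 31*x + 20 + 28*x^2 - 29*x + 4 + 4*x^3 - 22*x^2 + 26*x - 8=4*x^3 + 6*x^2 - 34*x + 24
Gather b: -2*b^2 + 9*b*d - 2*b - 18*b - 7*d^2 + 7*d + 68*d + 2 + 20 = -2*b^2 + b*(9*d - 20) - 7*d^2 + 75*d + 22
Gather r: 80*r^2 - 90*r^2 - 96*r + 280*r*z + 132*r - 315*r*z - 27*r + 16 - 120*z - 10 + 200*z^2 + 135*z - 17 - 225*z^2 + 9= -10*r^2 + r*(9 - 35*z) - 25*z^2 + 15*z - 2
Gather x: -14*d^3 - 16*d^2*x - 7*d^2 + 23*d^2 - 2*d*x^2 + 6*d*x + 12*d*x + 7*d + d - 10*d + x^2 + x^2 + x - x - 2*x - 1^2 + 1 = -14*d^3 + 16*d^2 - 2*d + x^2*(2 - 2*d) + x*(-16*d^2 + 18*d - 2)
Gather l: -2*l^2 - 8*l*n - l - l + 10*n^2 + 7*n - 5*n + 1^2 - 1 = -2*l^2 + l*(-8*n - 2) + 10*n^2 + 2*n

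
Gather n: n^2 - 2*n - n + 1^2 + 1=n^2 - 3*n + 2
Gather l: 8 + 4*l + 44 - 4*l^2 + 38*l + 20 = -4*l^2 + 42*l + 72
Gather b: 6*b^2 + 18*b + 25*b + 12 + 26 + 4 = 6*b^2 + 43*b + 42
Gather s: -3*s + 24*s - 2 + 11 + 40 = 21*s + 49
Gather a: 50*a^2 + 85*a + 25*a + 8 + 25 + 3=50*a^2 + 110*a + 36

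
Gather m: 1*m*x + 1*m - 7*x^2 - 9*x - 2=m*(x + 1) - 7*x^2 - 9*x - 2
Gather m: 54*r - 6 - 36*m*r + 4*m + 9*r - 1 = m*(4 - 36*r) + 63*r - 7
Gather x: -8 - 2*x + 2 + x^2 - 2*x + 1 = x^2 - 4*x - 5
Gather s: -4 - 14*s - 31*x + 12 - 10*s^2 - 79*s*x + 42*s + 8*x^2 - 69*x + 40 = -10*s^2 + s*(28 - 79*x) + 8*x^2 - 100*x + 48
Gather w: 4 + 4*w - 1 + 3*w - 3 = 7*w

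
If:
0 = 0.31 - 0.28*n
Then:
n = 1.11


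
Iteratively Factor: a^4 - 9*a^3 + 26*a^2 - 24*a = (a)*(a^3 - 9*a^2 + 26*a - 24) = a*(a - 3)*(a^2 - 6*a + 8) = a*(a - 3)*(a - 2)*(a - 4)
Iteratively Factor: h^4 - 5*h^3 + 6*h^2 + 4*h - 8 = (h - 2)*(h^3 - 3*h^2 + 4) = (h - 2)^2*(h^2 - h - 2) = (h - 2)^2*(h + 1)*(h - 2)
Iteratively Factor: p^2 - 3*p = (p)*(p - 3)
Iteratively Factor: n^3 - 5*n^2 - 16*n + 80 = (n - 5)*(n^2 - 16) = (n - 5)*(n - 4)*(n + 4)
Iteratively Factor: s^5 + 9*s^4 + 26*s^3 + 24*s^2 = (s + 3)*(s^4 + 6*s^3 + 8*s^2) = s*(s + 3)*(s^3 + 6*s^2 + 8*s) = s^2*(s + 3)*(s^2 + 6*s + 8) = s^2*(s + 3)*(s + 4)*(s + 2)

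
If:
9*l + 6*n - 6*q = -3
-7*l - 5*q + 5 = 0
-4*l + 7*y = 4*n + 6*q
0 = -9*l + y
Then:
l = 8/79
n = 163/790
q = 339/395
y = 72/79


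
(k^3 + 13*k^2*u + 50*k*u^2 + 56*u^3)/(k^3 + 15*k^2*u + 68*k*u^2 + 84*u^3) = (k + 4*u)/(k + 6*u)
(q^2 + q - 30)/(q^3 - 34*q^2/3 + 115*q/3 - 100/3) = 3*(q + 6)/(3*q^2 - 19*q + 20)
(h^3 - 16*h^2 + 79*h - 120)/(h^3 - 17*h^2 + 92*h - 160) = (h - 3)/(h - 4)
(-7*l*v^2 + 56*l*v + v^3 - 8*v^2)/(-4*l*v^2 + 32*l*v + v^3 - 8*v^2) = (-7*l + v)/(-4*l + v)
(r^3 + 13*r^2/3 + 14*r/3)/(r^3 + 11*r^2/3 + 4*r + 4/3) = r*(3*r + 7)/(3*r^2 + 5*r + 2)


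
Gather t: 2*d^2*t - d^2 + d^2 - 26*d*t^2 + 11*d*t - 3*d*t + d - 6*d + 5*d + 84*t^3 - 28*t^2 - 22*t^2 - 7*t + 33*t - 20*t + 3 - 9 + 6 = 84*t^3 + t^2*(-26*d - 50) + t*(2*d^2 + 8*d + 6)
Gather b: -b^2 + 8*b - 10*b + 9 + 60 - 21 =-b^2 - 2*b + 48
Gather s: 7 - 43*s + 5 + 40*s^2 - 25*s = 40*s^2 - 68*s + 12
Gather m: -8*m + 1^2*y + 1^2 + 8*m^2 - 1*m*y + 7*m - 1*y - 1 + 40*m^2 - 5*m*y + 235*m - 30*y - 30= 48*m^2 + m*(234 - 6*y) - 30*y - 30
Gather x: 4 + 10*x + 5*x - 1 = 15*x + 3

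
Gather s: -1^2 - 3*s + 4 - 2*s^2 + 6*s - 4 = -2*s^2 + 3*s - 1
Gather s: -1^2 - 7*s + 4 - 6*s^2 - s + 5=-6*s^2 - 8*s + 8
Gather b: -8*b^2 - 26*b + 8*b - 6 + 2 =-8*b^2 - 18*b - 4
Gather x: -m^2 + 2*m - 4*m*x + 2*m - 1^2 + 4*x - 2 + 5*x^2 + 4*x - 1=-m^2 + 4*m + 5*x^2 + x*(8 - 4*m) - 4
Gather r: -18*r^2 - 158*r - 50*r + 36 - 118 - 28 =-18*r^2 - 208*r - 110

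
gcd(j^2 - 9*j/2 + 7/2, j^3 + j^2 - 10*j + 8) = j - 1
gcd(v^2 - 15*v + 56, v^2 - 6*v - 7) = v - 7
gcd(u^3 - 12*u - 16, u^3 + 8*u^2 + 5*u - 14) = u + 2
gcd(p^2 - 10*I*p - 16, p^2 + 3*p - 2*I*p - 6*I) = p - 2*I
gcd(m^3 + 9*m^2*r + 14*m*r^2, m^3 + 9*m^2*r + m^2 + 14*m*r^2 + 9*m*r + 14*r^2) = m^2 + 9*m*r + 14*r^2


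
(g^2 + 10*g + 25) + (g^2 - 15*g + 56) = 2*g^2 - 5*g + 81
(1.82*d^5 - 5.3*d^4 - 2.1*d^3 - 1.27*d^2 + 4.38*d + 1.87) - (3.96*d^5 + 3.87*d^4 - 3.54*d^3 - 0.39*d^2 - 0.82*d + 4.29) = -2.14*d^5 - 9.17*d^4 + 1.44*d^3 - 0.88*d^2 + 5.2*d - 2.42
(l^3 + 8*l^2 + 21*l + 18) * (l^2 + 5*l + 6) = l^5 + 13*l^4 + 67*l^3 + 171*l^2 + 216*l + 108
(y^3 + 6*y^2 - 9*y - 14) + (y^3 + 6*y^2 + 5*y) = 2*y^3 + 12*y^2 - 4*y - 14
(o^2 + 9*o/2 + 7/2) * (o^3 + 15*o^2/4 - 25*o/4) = o^5 + 33*o^4/4 + 113*o^3/8 - 15*o^2 - 175*o/8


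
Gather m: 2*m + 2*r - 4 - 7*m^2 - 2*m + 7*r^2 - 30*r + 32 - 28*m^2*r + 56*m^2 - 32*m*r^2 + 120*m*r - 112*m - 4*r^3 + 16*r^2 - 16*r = m^2*(49 - 28*r) + m*(-32*r^2 + 120*r - 112) - 4*r^3 + 23*r^2 - 44*r + 28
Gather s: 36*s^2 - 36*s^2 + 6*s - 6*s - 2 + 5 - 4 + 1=0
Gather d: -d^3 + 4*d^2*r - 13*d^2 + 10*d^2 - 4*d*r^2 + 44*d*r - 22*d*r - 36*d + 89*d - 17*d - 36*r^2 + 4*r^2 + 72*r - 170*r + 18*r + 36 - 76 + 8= -d^3 + d^2*(4*r - 3) + d*(-4*r^2 + 22*r + 36) - 32*r^2 - 80*r - 32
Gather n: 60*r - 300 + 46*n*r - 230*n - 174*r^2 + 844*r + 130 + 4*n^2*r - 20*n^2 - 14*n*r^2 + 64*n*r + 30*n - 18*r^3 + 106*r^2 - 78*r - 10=n^2*(4*r - 20) + n*(-14*r^2 + 110*r - 200) - 18*r^3 - 68*r^2 + 826*r - 180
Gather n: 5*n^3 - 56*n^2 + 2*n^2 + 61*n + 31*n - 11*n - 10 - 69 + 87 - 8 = 5*n^3 - 54*n^2 + 81*n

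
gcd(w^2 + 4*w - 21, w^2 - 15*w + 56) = 1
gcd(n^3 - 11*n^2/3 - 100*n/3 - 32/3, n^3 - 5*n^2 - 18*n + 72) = n + 4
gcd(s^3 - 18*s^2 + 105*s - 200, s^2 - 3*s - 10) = s - 5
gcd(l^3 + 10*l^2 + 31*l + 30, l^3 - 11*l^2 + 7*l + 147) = l + 3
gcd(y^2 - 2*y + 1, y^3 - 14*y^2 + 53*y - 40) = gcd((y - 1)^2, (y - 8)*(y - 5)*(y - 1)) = y - 1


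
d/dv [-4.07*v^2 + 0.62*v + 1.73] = 0.62 - 8.14*v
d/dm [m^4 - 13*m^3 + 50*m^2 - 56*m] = 4*m^3 - 39*m^2 + 100*m - 56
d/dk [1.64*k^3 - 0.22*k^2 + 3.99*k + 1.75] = 4.92*k^2 - 0.44*k + 3.99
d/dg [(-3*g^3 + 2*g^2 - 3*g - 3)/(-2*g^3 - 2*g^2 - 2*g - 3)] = (10*g^4 - g^2 - 24*g + 3)/(4*g^6 + 8*g^5 + 12*g^4 + 20*g^3 + 16*g^2 + 12*g + 9)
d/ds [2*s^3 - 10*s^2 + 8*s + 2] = 6*s^2 - 20*s + 8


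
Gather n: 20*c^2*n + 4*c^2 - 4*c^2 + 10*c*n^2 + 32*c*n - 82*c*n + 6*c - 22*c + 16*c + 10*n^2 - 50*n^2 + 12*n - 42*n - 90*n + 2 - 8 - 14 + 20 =n^2*(10*c - 40) + n*(20*c^2 - 50*c - 120)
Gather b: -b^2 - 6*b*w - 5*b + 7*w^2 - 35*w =-b^2 + b*(-6*w - 5) + 7*w^2 - 35*w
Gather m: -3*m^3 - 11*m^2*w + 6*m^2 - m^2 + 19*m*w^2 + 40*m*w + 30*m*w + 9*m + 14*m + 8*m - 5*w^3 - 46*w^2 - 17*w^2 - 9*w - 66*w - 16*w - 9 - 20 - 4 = -3*m^3 + m^2*(5 - 11*w) + m*(19*w^2 + 70*w + 31) - 5*w^3 - 63*w^2 - 91*w - 33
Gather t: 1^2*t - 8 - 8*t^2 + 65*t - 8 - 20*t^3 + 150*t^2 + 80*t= -20*t^3 + 142*t^2 + 146*t - 16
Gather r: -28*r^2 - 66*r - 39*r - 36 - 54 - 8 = -28*r^2 - 105*r - 98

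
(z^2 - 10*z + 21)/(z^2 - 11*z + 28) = (z - 3)/(z - 4)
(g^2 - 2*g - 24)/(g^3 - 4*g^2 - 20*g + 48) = 1/(g - 2)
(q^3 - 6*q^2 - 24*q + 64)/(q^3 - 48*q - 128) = (q - 2)/(q + 4)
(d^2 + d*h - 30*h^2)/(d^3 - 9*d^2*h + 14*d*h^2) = (d^2 + d*h - 30*h^2)/(d*(d^2 - 9*d*h + 14*h^2))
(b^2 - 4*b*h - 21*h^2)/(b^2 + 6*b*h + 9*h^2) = (b - 7*h)/(b + 3*h)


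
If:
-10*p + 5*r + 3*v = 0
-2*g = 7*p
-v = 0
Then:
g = -7*r/4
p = r/2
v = 0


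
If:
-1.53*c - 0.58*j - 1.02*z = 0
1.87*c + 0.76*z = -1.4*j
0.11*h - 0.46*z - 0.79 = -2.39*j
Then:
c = -0.933610743332703*z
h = 7.18181818181818 - 11.118094124525*z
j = 0.704180064308682*z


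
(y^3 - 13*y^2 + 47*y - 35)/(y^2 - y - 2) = (-y^3 + 13*y^2 - 47*y + 35)/(-y^2 + y + 2)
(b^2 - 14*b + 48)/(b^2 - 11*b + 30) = (b - 8)/(b - 5)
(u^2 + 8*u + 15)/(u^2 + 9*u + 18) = (u + 5)/(u + 6)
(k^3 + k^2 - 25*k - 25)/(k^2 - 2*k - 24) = (-k^3 - k^2 + 25*k + 25)/(-k^2 + 2*k + 24)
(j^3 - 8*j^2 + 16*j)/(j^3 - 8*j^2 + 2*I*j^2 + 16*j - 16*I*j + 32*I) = j/(j + 2*I)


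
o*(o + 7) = o^2 + 7*o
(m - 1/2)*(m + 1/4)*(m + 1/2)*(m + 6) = m^4 + 25*m^3/4 + 5*m^2/4 - 25*m/16 - 3/8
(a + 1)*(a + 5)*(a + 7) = a^3 + 13*a^2 + 47*a + 35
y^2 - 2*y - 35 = (y - 7)*(y + 5)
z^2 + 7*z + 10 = (z + 2)*(z + 5)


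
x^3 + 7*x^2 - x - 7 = (x - 1)*(x + 1)*(x + 7)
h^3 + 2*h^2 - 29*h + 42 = (h - 3)*(h - 2)*(h + 7)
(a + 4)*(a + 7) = a^2 + 11*a + 28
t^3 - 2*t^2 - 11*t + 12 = (t - 4)*(t - 1)*(t + 3)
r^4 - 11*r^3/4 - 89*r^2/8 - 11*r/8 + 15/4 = (r - 5)*(r - 1/2)*(r + 3/4)*(r + 2)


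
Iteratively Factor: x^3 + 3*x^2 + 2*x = (x + 1)*(x^2 + 2*x) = (x + 1)*(x + 2)*(x)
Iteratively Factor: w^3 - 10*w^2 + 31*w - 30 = (w - 5)*(w^2 - 5*w + 6) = (w - 5)*(w - 2)*(w - 3)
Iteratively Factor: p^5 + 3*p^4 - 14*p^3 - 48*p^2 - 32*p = (p + 4)*(p^4 - p^3 - 10*p^2 - 8*p) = p*(p + 4)*(p^3 - p^2 - 10*p - 8) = p*(p + 2)*(p + 4)*(p^2 - 3*p - 4) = p*(p - 4)*(p + 2)*(p + 4)*(p + 1)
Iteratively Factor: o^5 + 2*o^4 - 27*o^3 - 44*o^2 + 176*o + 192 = (o + 4)*(o^4 - 2*o^3 - 19*o^2 + 32*o + 48) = (o + 1)*(o + 4)*(o^3 - 3*o^2 - 16*o + 48) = (o - 4)*(o + 1)*(o + 4)*(o^2 + o - 12) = (o - 4)*(o - 3)*(o + 1)*(o + 4)*(o + 4)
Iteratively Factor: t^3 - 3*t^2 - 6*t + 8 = (t - 4)*(t^2 + t - 2) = (t - 4)*(t + 2)*(t - 1)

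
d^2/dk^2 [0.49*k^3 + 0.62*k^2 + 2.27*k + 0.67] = 2.94*k + 1.24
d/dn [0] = 0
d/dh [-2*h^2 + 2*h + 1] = 2 - 4*h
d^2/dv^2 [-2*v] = 0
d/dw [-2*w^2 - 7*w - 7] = -4*w - 7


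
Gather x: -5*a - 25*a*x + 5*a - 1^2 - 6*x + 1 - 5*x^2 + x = -5*x^2 + x*(-25*a - 5)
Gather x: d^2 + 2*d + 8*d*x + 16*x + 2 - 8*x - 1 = d^2 + 2*d + x*(8*d + 8) + 1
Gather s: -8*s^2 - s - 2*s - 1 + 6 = -8*s^2 - 3*s + 5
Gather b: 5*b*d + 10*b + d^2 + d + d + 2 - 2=b*(5*d + 10) + d^2 + 2*d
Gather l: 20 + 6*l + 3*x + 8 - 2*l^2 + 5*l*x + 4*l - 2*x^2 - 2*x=-2*l^2 + l*(5*x + 10) - 2*x^2 + x + 28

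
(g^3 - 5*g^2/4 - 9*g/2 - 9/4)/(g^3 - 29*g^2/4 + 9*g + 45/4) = (g + 1)/(g - 5)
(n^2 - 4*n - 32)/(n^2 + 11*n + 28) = (n - 8)/(n + 7)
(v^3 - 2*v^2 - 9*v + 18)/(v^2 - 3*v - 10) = (-v^3 + 2*v^2 + 9*v - 18)/(-v^2 + 3*v + 10)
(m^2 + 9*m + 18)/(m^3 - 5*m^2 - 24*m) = (m + 6)/(m*(m - 8))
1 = 1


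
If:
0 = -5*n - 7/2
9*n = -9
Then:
No Solution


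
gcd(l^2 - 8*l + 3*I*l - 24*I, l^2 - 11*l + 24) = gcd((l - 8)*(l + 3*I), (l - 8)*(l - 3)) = l - 8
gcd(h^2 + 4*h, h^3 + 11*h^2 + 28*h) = h^2 + 4*h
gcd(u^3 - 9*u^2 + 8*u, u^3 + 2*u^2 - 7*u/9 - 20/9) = u - 1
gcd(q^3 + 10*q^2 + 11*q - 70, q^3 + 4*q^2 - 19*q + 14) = q^2 + 5*q - 14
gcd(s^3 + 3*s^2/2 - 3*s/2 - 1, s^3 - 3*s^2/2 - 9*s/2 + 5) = s^2 + s - 2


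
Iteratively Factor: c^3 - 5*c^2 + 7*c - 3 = (c - 1)*(c^2 - 4*c + 3) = (c - 3)*(c - 1)*(c - 1)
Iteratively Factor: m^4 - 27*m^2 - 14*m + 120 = (m + 3)*(m^3 - 3*m^2 - 18*m + 40) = (m - 2)*(m + 3)*(m^2 - m - 20) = (m - 5)*(m - 2)*(m + 3)*(m + 4)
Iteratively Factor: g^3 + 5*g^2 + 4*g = (g + 4)*(g^2 + g) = g*(g + 4)*(g + 1)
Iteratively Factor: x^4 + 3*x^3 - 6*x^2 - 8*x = (x - 2)*(x^3 + 5*x^2 + 4*x) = (x - 2)*(x + 4)*(x^2 + x) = (x - 2)*(x + 1)*(x + 4)*(x)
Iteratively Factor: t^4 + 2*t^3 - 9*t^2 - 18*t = (t - 3)*(t^3 + 5*t^2 + 6*t) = (t - 3)*(t + 2)*(t^2 + 3*t) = (t - 3)*(t + 2)*(t + 3)*(t)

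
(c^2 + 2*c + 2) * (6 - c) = -c^3 + 4*c^2 + 10*c + 12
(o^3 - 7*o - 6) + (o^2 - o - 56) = o^3 + o^2 - 8*o - 62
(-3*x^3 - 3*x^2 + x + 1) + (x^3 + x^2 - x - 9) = -2*x^3 - 2*x^2 - 8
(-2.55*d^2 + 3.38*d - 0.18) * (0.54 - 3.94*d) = 10.047*d^3 - 14.6942*d^2 + 2.5344*d - 0.0972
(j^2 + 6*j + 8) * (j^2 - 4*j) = j^4 + 2*j^3 - 16*j^2 - 32*j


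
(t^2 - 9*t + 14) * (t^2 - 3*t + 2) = t^4 - 12*t^3 + 43*t^2 - 60*t + 28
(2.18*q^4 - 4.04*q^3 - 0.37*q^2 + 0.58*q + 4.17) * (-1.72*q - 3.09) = -3.7496*q^5 + 0.2126*q^4 + 13.12*q^3 + 0.1457*q^2 - 8.9646*q - 12.8853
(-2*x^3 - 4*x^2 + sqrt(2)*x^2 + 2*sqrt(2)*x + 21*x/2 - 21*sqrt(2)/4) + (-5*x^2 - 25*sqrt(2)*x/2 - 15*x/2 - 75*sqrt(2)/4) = -2*x^3 - 9*x^2 + sqrt(2)*x^2 - 21*sqrt(2)*x/2 + 3*x - 24*sqrt(2)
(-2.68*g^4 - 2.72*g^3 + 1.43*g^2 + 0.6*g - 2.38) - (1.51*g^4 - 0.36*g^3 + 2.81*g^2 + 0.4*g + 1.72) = -4.19*g^4 - 2.36*g^3 - 1.38*g^2 + 0.2*g - 4.1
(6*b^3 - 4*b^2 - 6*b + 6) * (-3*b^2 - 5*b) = -18*b^5 - 18*b^4 + 38*b^3 + 12*b^2 - 30*b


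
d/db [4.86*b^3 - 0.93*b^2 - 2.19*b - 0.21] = 14.58*b^2 - 1.86*b - 2.19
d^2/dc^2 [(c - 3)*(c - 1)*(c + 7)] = 6*c + 6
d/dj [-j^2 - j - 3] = -2*j - 1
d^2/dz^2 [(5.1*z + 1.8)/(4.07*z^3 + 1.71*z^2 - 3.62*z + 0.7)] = (506.88594*z^5 + 570.76866*z^4 + 380.54586*z^3 - 301.89924*z^2 - 134.25156*z + 68.71344)/(67.419143*z^9 + 84.977937*z^8 - 144.191553*z^7 - 111.378183*z^6 + 157.479738*z^5 + 11.485902*z^4 - 67.453868*z^3 + 30.03294*z^2 - 5.3214*z + 0.343)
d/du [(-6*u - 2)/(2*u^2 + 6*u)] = (3*u^2 + 2*u + 3)/(u^2*(u^2 + 6*u + 9))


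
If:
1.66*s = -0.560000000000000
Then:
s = -0.34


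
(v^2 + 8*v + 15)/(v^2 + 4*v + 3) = (v + 5)/(v + 1)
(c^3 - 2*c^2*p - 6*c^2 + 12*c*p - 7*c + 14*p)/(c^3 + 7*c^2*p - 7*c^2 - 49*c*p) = (c^2 - 2*c*p + c - 2*p)/(c*(c + 7*p))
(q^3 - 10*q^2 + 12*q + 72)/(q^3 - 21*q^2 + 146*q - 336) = (q^2 - 4*q - 12)/(q^2 - 15*q + 56)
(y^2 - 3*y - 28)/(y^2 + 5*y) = (y^2 - 3*y - 28)/(y*(y + 5))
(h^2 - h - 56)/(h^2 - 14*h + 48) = (h + 7)/(h - 6)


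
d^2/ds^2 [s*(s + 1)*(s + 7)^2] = 12*s^2 + 90*s + 126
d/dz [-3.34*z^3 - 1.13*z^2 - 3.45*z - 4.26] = -10.02*z^2 - 2.26*z - 3.45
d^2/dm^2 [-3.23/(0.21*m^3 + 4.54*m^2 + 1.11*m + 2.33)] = ((4.0698*m + 29.3284)*(0.21*m^3 + 4.54*m^2 + 1.11*m + 2.33) - 3.23*(0.63*m^2 + 9.08*m + 1.11)*(1.26*m^2 + 18.16*m + 2.22))/(0.21*m^3 + 4.54*m^2 + 1.11*m + 2.33)^3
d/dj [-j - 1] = -1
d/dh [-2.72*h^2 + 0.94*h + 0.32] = 0.94 - 5.44*h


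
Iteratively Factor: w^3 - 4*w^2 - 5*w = (w + 1)*(w^2 - 5*w) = (w - 5)*(w + 1)*(w)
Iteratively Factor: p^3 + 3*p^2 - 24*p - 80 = (p - 5)*(p^2 + 8*p + 16) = (p - 5)*(p + 4)*(p + 4)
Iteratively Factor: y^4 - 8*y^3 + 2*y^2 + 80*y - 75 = (y - 1)*(y^3 - 7*y^2 - 5*y + 75) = (y - 5)*(y - 1)*(y^2 - 2*y - 15) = (y - 5)*(y - 1)*(y + 3)*(y - 5)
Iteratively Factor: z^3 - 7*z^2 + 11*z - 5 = (z - 1)*(z^2 - 6*z + 5) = (z - 1)^2*(z - 5)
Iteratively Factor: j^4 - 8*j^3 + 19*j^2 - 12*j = (j)*(j^3 - 8*j^2 + 19*j - 12) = j*(j - 1)*(j^2 - 7*j + 12) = j*(j - 3)*(j - 1)*(j - 4)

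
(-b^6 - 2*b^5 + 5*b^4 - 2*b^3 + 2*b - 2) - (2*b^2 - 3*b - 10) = -b^6 - 2*b^5 + 5*b^4 - 2*b^3 - 2*b^2 + 5*b + 8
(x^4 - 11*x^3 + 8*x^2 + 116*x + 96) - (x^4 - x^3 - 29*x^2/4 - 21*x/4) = -10*x^3 + 61*x^2/4 + 485*x/4 + 96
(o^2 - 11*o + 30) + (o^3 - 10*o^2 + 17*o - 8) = o^3 - 9*o^2 + 6*o + 22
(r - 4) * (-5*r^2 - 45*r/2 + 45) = -5*r^3 - 5*r^2/2 + 135*r - 180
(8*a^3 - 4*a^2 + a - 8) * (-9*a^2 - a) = -72*a^5 + 28*a^4 - 5*a^3 + 71*a^2 + 8*a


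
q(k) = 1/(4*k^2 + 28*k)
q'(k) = (-8*k - 28)/(4*k^2 + 28*k)^2 = (-2*k - 7)/(4*k^2*(k + 7)^2)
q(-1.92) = -0.03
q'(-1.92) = -0.01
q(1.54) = 0.02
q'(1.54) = -0.01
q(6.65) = 0.00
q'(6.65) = -0.00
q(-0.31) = -0.12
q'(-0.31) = -0.37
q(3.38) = 0.01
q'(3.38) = -0.00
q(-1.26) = -0.03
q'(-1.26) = -0.02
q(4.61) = 0.00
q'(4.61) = -0.00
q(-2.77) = -0.02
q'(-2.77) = -0.00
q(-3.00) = -0.02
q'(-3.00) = 0.00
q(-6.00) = -0.04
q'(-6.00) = 0.03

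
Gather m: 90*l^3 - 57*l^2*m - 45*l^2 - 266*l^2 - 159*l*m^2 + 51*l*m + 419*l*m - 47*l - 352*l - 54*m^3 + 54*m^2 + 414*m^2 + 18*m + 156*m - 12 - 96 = 90*l^3 - 311*l^2 - 399*l - 54*m^3 + m^2*(468 - 159*l) + m*(-57*l^2 + 470*l + 174) - 108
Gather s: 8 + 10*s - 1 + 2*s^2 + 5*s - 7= 2*s^2 + 15*s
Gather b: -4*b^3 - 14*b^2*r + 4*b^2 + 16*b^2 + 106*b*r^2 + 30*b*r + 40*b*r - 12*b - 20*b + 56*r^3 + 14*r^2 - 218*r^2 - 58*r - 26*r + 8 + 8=-4*b^3 + b^2*(20 - 14*r) + b*(106*r^2 + 70*r - 32) + 56*r^3 - 204*r^2 - 84*r + 16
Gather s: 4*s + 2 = 4*s + 2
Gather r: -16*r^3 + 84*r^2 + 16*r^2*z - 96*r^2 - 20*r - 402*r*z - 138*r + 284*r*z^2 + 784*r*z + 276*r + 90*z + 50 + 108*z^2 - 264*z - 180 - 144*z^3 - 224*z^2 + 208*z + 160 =-16*r^3 + r^2*(16*z - 12) + r*(284*z^2 + 382*z + 118) - 144*z^3 - 116*z^2 + 34*z + 30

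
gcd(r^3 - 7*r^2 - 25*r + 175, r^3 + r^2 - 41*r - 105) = r^2 - 2*r - 35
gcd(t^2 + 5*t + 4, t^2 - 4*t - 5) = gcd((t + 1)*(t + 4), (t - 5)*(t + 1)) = t + 1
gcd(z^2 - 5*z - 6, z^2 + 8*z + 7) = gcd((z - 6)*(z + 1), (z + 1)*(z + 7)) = z + 1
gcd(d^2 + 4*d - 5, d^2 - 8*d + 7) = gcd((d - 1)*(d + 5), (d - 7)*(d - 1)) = d - 1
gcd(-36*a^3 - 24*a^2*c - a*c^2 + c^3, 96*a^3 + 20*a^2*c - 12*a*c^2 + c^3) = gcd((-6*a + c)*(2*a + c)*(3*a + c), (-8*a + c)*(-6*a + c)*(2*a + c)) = 12*a^2 + 4*a*c - c^2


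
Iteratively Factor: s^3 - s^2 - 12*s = (s + 3)*(s^2 - 4*s) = s*(s + 3)*(s - 4)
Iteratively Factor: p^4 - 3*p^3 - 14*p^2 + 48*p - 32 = (p - 4)*(p^3 + p^2 - 10*p + 8) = (p - 4)*(p + 4)*(p^2 - 3*p + 2) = (p - 4)*(p - 1)*(p + 4)*(p - 2)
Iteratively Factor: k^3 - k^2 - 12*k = (k + 3)*(k^2 - 4*k) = k*(k + 3)*(k - 4)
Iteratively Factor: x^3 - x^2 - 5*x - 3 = (x + 1)*(x^2 - 2*x - 3) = (x - 3)*(x + 1)*(x + 1)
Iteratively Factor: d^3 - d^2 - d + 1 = (d + 1)*(d^2 - 2*d + 1) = (d - 1)*(d + 1)*(d - 1)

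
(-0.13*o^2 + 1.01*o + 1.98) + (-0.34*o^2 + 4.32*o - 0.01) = -0.47*o^2 + 5.33*o + 1.97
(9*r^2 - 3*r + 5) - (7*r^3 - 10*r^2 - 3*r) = -7*r^3 + 19*r^2 + 5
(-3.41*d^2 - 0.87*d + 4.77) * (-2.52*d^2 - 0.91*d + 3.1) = 8.5932*d^4 + 5.2955*d^3 - 21.7997*d^2 - 7.0377*d + 14.787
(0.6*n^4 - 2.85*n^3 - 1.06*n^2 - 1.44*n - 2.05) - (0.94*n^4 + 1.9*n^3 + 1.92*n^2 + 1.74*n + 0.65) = -0.34*n^4 - 4.75*n^3 - 2.98*n^2 - 3.18*n - 2.7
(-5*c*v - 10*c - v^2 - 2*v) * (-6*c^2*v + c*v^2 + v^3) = 30*c^3*v^2 + 60*c^3*v + c^2*v^3 + 2*c^2*v^2 - 6*c*v^4 - 12*c*v^3 - v^5 - 2*v^4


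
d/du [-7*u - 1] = -7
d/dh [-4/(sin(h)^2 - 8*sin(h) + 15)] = 8*(sin(h) - 4)*cos(h)/(sin(h)^2 - 8*sin(h) + 15)^2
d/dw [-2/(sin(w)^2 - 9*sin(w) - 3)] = 2*(2*sin(w) - 9)*cos(w)/(9*sin(w) + cos(w)^2 + 2)^2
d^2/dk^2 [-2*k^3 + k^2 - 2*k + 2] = 2 - 12*k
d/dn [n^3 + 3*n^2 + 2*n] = 3*n^2 + 6*n + 2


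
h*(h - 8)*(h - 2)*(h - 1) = h^4 - 11*h^3 + 26*h^2 - 16*h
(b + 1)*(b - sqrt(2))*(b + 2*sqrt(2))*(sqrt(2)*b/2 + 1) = sqrt(2)*b^4/2 + sqrt(2)*b^3/2 + 2*b^3 - sqrt(2)*b^2 + 2*b^2 - 4*b - sqrt(2)*b - 4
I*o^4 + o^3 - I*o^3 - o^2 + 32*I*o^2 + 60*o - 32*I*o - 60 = (o - 5*I)*(o - 2*I)*(o + 6*I)*(I*o - I)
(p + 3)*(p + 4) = p^2 + 7*p + 12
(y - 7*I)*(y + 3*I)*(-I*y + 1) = -I*y^3 - 3*y^2 - 25*I*y + 21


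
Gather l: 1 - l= 1 - l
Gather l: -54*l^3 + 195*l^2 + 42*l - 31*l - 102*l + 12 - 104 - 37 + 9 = -54*l^3 + 195*l^2 - 91*l - 120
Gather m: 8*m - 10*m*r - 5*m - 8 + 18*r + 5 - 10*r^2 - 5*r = m*(3 - 10*r) - 10*r^2 + 13*r - 3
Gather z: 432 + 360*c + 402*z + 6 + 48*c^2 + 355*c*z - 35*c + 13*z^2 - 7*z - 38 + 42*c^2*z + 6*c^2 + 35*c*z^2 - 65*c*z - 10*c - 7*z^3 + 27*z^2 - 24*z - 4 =54*c^2 + 315*c - 7*z^3 + z^2*(35*c + 40) + z*(42*c^2 + 290*c + 371) + 396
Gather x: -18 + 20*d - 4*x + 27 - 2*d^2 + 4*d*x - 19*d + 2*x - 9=-2*d^2 + d + x*(4*d - 2)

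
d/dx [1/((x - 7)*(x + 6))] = (1 - 2*x)/(x^4 - 2*x^3 - 83*x^2 + 84*x + 1764)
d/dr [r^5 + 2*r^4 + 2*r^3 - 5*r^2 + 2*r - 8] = 5*r^4 + 8*r^3 + 6*r^2 - 10*r + 2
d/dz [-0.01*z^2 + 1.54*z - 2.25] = 1.54 - 0.02*z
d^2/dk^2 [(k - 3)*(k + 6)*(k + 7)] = 6*k + 20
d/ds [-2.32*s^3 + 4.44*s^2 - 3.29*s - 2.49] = -6.96*s^2 + 8.88*s - 3.29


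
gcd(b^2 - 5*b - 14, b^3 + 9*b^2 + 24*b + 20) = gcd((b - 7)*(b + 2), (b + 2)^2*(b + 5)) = b + 2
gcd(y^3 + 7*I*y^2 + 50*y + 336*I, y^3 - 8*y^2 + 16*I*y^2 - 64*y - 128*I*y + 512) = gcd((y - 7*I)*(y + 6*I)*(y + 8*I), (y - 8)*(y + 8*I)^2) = y + 8*I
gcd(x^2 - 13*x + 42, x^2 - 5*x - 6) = x - 6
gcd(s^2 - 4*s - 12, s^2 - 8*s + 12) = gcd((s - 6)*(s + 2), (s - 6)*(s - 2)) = s - 6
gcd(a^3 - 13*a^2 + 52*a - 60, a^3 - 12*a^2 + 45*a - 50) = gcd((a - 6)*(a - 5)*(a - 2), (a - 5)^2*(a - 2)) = a^2 - 7*a + 10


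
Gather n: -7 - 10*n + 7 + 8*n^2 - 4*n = 8*n^2 - 14*n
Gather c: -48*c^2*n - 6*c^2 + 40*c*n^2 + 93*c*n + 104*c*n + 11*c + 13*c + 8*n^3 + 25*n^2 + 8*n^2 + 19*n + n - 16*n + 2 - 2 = c^2*(-48*n - 6) + c*(40*n^2 + 197*n + 24) + 8*n^3 + 33*n^2 + 4*n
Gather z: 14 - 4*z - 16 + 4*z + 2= 0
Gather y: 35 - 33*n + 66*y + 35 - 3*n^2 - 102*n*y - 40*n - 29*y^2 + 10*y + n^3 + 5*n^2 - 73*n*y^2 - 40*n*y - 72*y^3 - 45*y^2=n^3 + 2*n^2 - 73*n - 72*y^3 + y^2*(-73*n - 74) + y*(76 - 142*n) + 70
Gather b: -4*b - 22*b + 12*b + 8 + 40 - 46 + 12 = 14 - 14*b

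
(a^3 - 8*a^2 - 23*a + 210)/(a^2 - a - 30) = a - 7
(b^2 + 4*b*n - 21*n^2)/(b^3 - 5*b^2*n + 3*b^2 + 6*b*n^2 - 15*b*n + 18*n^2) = (b + 7*n)/(b^2 - 2*b*n + 3*b - 6*n)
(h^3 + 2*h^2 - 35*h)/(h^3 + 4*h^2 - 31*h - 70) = h/(h + 2)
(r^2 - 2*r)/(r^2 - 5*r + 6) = r/(r - 3)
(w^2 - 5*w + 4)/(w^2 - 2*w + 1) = (w - 4)/(w - 1)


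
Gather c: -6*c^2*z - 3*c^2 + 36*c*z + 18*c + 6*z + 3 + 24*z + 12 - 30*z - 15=c^2*(-6*z - 3) + c*(36*z + 18)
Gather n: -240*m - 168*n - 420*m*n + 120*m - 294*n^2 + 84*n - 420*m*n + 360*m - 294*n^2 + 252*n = 240*m - 588*n^2 + n*(168 - 840*m)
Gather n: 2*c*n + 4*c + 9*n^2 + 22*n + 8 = 4*c + 9*n^2 + n*(2*c + 22) + 8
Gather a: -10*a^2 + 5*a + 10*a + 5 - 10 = -10*a^2 + 15*a - 5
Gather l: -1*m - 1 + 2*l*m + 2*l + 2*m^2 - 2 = l*(2*m + 2) + 2*m^2 - m - 3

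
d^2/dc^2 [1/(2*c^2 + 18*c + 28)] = (-c^2 - 9*c + (2*c + 9)^2 - 14)/(c^2 + 9*c + 14)^3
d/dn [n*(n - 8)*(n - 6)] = 3*n^2 - 28*n + 48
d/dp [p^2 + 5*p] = 2*p + 5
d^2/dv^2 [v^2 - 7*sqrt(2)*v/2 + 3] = 2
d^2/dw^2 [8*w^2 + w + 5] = 16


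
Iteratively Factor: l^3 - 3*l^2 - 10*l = (l - 5)*(l^2 + 2*l) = l*(l - 5)*(l + 2)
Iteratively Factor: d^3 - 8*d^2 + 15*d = (d - 5)*(d^2 - 3*d) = d*(d - 5)*(d - 3)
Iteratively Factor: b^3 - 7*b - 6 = (b + 1)*(b^2 - b - 6) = (b - 3)*(b + 1)*(b + 2)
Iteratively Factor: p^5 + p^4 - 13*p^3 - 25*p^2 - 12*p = (p + 3)*(p^4 - 2*p^3 - 7*p^2 - 4*p) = (p + 1)*(p + 3)*(p^3 - 3*p^2 - 4*p) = (p - 4)*(p + 1)*(p + 3)*(p^2 + p) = p*(p - 4)*(p + 1)*(p + 3)*(p + 1)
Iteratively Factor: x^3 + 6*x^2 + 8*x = (x)*(x^2 + 6*x + 8) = x*(x + 4)*(x + 2)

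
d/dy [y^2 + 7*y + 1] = 2*y + 7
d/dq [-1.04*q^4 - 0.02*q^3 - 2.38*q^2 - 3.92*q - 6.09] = -4.16*q^3 - 0.06*q^2 - 4.76*q - 3.92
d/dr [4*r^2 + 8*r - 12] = 8*r + 8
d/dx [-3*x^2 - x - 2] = -6*x - 1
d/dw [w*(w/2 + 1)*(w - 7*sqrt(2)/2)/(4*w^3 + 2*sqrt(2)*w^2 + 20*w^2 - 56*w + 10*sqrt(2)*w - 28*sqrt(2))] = (6*w^4 + 8*sqrt(2)*w^4 - 56*w^3 + 38*sqrt(2)*w^3 - 77*w^2 + 136*sqrt(2)*w^2 - 56*sqrt(2)*w + 196*w + 196)/(8*(2*w^6 + 2*sqrt(2)*w^5 + 20*w^5 - 5*w^4 + 20*sqrt(2)*w^4 - 270*w^3 - 6*sqrt(2)*w^3 - 280*sqrt(2)*w^2 + 389*w^2 - 140*w + 392*sqrt(2)*w + 196))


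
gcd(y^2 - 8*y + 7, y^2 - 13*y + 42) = y - 7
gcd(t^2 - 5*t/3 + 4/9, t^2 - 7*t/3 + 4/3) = t - 4/3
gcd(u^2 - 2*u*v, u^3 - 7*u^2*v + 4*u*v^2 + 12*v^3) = u - 2*v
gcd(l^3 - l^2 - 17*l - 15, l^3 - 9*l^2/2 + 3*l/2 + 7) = l + 1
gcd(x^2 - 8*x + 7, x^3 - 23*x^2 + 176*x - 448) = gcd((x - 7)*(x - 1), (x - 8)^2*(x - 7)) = x - 7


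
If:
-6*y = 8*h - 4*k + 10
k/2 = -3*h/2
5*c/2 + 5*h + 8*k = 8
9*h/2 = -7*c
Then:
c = 144/577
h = -224/577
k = 672/577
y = -215/577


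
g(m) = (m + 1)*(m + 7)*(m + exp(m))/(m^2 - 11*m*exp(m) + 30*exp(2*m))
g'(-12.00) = 0.95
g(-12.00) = -4.58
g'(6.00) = -0.00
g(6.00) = 0.01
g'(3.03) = -0.06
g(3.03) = 0.08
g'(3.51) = -0.04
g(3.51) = 0.05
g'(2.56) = -0.09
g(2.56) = 0.11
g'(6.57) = -0.00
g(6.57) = 0.00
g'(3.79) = -0.03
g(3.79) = 0.04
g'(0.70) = -0.04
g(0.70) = 0.33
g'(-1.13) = -0.71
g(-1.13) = 0.07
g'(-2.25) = -1.28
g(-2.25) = 1.59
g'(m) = (m + 1)*(m + 7)*(m + exp(m))*(11*m*exp(m) - 2*m - 60*exp(2*m) + 11*exp(m))/(m^2 - 11*m*exp(m) + 30*exp(2*m))^2 + (m + 1)*(m + 7)*(exp(m) + 1)/(m^2 - 11*m*exp(m) + 30*exp(2*m)) + (m + 1)*(m + exp(m))/(m^2 - 11*m*exp(m) + 30*exp(2*m)) + (m + 7)*(m + exp(m))/(m^2 - 11*m*exp(m) + 30*exp(2*m)) = ((m + 1)*(m + 7)*(m + exp(m))*(11*m*exp(m) - 2*m - 60*exp(2*m) + 11*exp(m)) + (m^2 - 11*m*exp(m) + 30*exp(2*m))*((m + 1)*(m + 7)*(exp(m) + 1) + (m + 1)*(m + exp(m)) + (m + 7)*(m + exp(m))))/(m^2 - 11*m*exp(m) + 30*exp(2*m))^2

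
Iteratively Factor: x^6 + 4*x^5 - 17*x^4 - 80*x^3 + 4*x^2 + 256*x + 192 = (x - 4)*(x^5 + 8*x^4 + 15*x^3 - 20*x^2 - 76*x - 48) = (x - 4)*(x + 4)*(x^4 + 4*x^3 - x^2 - 16*x - 12) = (x - 4)*(x + 2)*(x + 4)*(x^3 + 2*x^2 - 5*x - 6) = (x - 4)*(x - 2)*(x + 2)*(x + 4)*(x^2 + 4*x + 3) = (x - 4)*(x - 2)*(x + 1)*(x + 2)*(x + 4)*(x + 3)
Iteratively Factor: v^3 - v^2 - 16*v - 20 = (v - 5)*(v^2 + 4*v + 4) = (v - 5)*(v + 2)*(v + 2)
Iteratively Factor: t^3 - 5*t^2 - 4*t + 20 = (t + 2)*(t^2 - 7*t + 10) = (t - 2)*(t + 2)*(t - 5)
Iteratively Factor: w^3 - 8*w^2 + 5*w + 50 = (w - 5)*(w^2 - 3*w - 10) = (w - 5)^2*(w + 2)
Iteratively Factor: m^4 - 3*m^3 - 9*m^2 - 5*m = (m - 5)*(m^3 + 2*m^2 + m) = (m - 5)*(m + 1)*(m^2 + m) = m*(m - 5)*(m + 1)*(m + 1)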